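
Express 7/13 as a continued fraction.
[0; 1, 1, 6]

Euclidean algorithm steps:
7 = 0 × 13 + 7
13 = 1 × 7 + 6
7 = 1 × 6 + 1
6 = 6 × 1 + 0
Continued fraction: [0; 1, 1, 6]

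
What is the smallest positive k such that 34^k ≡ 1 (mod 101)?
100

101 is prime, so ord(34) divides φ(101) = 100.
Divisors of 100: 1, 2, 4, 5, 10, 20, 25, 50, 100.
Repeated squaring: 34^1 ≡ 34, 34^2 ≡ 45, 34^4 ≡ 5, 34^8 ≡ 25, 34^16 ≡ 19, 34^32 ≡ 58, 34^64 ≡ 31 (mod 101).
Test 34^d mod 101 for each divisor d in increasing order:
34^1 ≡ 34
34^2 ≡ 45
34^4 ≡ 5
34^5 = 34^4·34^1 ≡ 69
34^10 = 34^8·34^2 ≡ 14
34^20 = 34^16·34^4 ≡ 95
34^25 = 34^16·34^8·34^1 ≡ 91
34^50 = 34^32·34^16·34^2 ≡ 100
34^100 = 34^64·34^32·34^4 ≡ 1  ← first divisor giving 1
The order is 100.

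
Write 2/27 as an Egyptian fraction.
1/14 + 1/378

Greedy algorithm:
2/27: ceiling(27/2) = 14, use 1/14
1/378: ceiling(378/1) = 378, use 1/378
Result: 2/27 = 1/14 + 1/378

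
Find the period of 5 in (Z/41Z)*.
20

41 is prime, so ord(5) divides φ(41) = 40.
Divisors of 40: 1, 2, 4, 5, 8, 10, 20, 40.
Repeated squaring: 5^1 ≡ 5, 5^2 ≡ 25, 5^4 ≡ 10, 5^8 ≡ 18, 5^16 ≡ 37, 5^32 ≡ 16 (mod 41).
Test 5^d mod 41 for each divisor d in increasing order:
5^1 ≡ 5
5^2 ≡ 25
5^4 ≡ 10
5^5 = 5^4·5^1 ≡ 9
5^8 ≡ 18
5^10 = 5^8·5^2 ≡ 40
5^20 = 5^16·5^4 ≡ 1  ← first divisor giving 1
The order is 20.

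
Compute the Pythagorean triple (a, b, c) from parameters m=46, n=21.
(1675, 1932, 2557)

Euclid's formula: a = m² - n², b = 2mn, c = m² + n²
m = 46, n = 21
a = 46² - 21² = 2116 - 441 = 1675
b = 2 × 46 × 21 = 1932
c = 46² + 21² = 2116 + 441 = 2557
Verification: 1675² + 1932² = 2805625 + 3732624 = 6538249 = 2557² ✓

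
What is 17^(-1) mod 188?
177

gcd(17, 188) = 1, so the inverse exists.
Extended Euclidean algorithm on (188, 17):
188 = 11 × 17 + 1  ⟹  1 = (1)·188 + (-11)·17
So (-11)·17 ≡ 1 (mod 188), i.e. 17^(-1) ≡ -11 ≡ 177 (mod 188).
Check: 17 × 177 = 3009 ≡ 1 (mod 188)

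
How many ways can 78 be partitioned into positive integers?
12132164

p(n) counts ways to write n as a sum of positive integers (order ignored).
Euler's pentagonal recurrence: p(k) = p(k-1) + p(k-2) - p(k-5) - p(k-7) + p(k-12) + p(k-15) - ... (offsets j(3j∓1)/2, signs ++--, p(0)=1, p(<0)=0).
DP table for k = 0..77: p(0)=1, p(1)=1, p(2)=2, p(3)=3, p(4)=5, p(5)=7, p(6)=11, p(7)=15, p(8)=22, p(9)=30, p(10)=42, p(11)=56, p(12)=77, p(13)=101, p(14)=135, p(15)=176, p(16)=231, p(17)=297, p(18)=385, p(19)=490, p(20)=627, p(21)=792, p(22)=1002, p(23)=1255, p(24)=1575, p(25)=1958, p(26)=2436, p(27)=3010, p(28)=3718, p(29)=4565, p(30)=5604, p(31)=6842, p(32)=8349, p(33)=10143, p(34)=12310, p(35)=14883, p(36)=17977, p(37)=21637, p(38)=26015, p(39)=31185, p(40)=37338, p(41)=44583, p(42)=53174, p(43)=63261, p(44)=75175, p(45)=89134, p(46)=105558, p(47)=124754, p(48)=147273, p(49)=173525, p(50)=204226, p(51)=239943, p(52)=281589, p(53)=329931, p(54)=386155, p(55)=451276, p(56)=526823, p(57)=614154, p(58)=715220, p(59)=831820, p(60)=966467, p(61)=1121505, p(62)=1300156, p(63)=1505499, p(64)=1741630, p(65)=2012558, p(66)=2323520, p(67)=2679689, p(68)=3087735, p(69)=3554345, p(70)=4087968, p(71)=4697205, p(72)=5392783, p(73)=6185689, p(74)=7089500, p(75)=8118264, p(76)=9289091, p(77)=10619863.
Final step: p(78) = p(77) + p(76) - p(73) - p(71) + p(66) + p(63) - p(56) - p(52) + p(43) + p(38) - p(27) - p(21) + p(8) + p(1)
= 10619863 + 9289091 - 6185689 - 4697205 + 2323520 + 1505499 - 526823 - 281589 + 63261 + 26015 - 3010 - 792 + 22 + 1
= 12132164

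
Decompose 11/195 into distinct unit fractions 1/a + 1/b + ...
1/18 + 1/1170

Greedy algorithm:
11/195: ceiling(195/11) = 18, use 1/18
1/1170: ceiling(1170/1) = 1170, use 1/1170
Result: 11/195 = 1/18 + 1/1170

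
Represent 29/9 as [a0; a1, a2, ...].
[3; 4, 2]

Euclidean algorithm steps:
29 = 3 × 9 + 2
9 = 4 × 2 + 1
2 = 2 × 1 + 0
Continued fraction: [3; 4, 2]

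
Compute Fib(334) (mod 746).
113

Matrix identity: Q^n = [[F_(n+1), F_n], [F_n, F_(n-1)]] with Q = [[1,1],[1,0]].
n = 334 = 101001110₂. Square-and-multiply, entries mod 746:
Q^1 = [[1,1],[1,0]]
Q^2 = (Q^1)² = [[2,1],[1,1]]
Q^5 = (Q^2)²·Q = [[8,5],[5,3]]
Q^10 = (Q^5)² = [[89,55],[55,34]]
Q^20 = (Q^10)² = [[502,51],[51,451]]
Q^41 = (Q^20)²·Q = [[332,219],[219,113]]
Q^83 = (Q^41)²·Q = [[508,33],[33,475]]
Q^167 = (Q^83)²·Q = [[652,291],[291,361]]
Q^334 = (Q^167)² = [[267,113],[113,154]]
F_334 mod 746 = Q^334[0][1] = 113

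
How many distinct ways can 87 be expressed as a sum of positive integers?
38887673

p(n) counts ways to write n as a sum of positive integers (order ignored).
Euler's pentagonal recurrence: p(k) = p(k-1) + p(k-2) - p(k-5) - p(k-7) + p(k-12) + p(k-15) - ... (offsets j(3j∓1)/2, signs ++--, p(0)=1, p(<0)=0).
DP table for k = 0..86: p(0)=1, p(1)=1, p(2)=2, p(3)=3, p(4)=5, p(5)=7, p(6)=11, p(7)=15, p(8)=22, p(9)=30, p(10)=42, p(11)=56, p(12)=77, p(13)=101, p(14)=135, p(15)=176, p(16)=231, p(17)=297, p(18)=385, p(19)=490, p(20)=627, p(21)=792, p(22)=1002, p(23)=1255, p(24)=1575, p(25)=1958, p(26)=2436, p(27)=3010, p(28)=3718, p(29)=4565, p(30)=5604, p(31)=6842, p(32)=8349, p(33)=10143, p(34)=12310, p(35)=14883, p(36)=17977, p(37)=21637, p(38)=26015, p(39)=31185, p(40)=37338, p(41)=44583, p(42)=53174, p(43)=63261, p(44)=75175, p(45)=89134, p(46)=105558, p(47)=124754, p(48)=147273, p(49)=173525, p(50)=204226, p(51)=239943, p(52)=281589, p(53)=329931, p(54)=386155, p(55)=451276, p(56)=526823, p(57)=614154, p(58)=715220, p(59)=831820, p(60)=966467, p(61)=1121505, p(62)=1300156, p(63)=1505499, p(64)=1741630, p(65)=2012558, p(66)=2323520, p(67)=2679689, p(68)=3087735, p(69)=3554345, p(70)=4087968, p(71)=4697205, p(72)=5392783, p(73)=6185689, p(74)=7089500, p(75)=8118264, p(76)=9289091, p(77)=10619863, p(78)=12132164, p(79)=13848650, p(80)=15796476, p(81)=18004327, p(82)=20506255, p(83)=23338469, p(84)=26543660, p(85)=30167357, p(86)=34262962.
Final step: p(87) = p(86) + p(85) - p(82) - p(80) + p(75) + p(72) - p(65) - p(61) + p(52) + p(47) - p(36) - p(30) + p(17) + p(10)
= 34262962 + 30167357 - 20506255 - 15796476 + 8118264 + 5392783 - 2012558 - 1121505 + 281589 + 124754 - 17977 - 5604 + 297 + 42
= 38887673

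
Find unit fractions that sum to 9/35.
1/4 + 1/140

Greedy algorithm:
9/35: ceiling(35/9) = 4, use 1/4
1/140: ceiling(140/1) = 140, use 1/140
Result: 9/35 = 1/4 + 1/140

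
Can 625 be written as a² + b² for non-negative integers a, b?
0² + 25² (a=0, b=25)

Factorization: 625 = 5^4
By Fermat: n is sum of two squares iff every prime p ≡ 3 (mod 4) appears to even power.
All primes ≡ 3 (mod 4) appear to even power.
Search a = 0, 1, 2, … for 625 - a² a perfect square: first hit at a = 0: 625 - 0 = 625 = 25².
625 = 0² + 25² = 0 + 625 ✓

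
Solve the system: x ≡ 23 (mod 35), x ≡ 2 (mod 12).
338

Using Chinese Remainder Theorem:
M = 35 × 12 = 420
M1 = 12, M2 = 35
y1 = 12^(-1) mod 35 = 3
y2 = 35^(-1) mod 12 = 11
x = (23×12×3 + 2×35×11) mod 420 = 338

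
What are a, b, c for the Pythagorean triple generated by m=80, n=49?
(3999, 7840, 8801)

Euclid's formula: a = m² - n², b = 2mn, c = m² + n²
m = 80, n = 49
a = 80² - 49² = 6400 - 2401 = 3999
b = 2 × 80 × 49 = 7840
c = 80² + 49² = 6400 + 2401 = 8801
Verification: 3999² + 7840² = 15992001 + 61465600 = 77457601 = 8801² ✓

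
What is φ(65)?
48

65 = 5 × 13
φ(n) = n × ∏(1 - 1/p) for each prime p dividing n
φ(65) = 65 × (1 - 1/5) × (1 - 1/13) = 48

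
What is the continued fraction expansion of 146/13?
[11; 4, 3]

Euclidean algorithm steps:
146 = 11 × 13 + 3
13 = 4 × 3 + 1
3 = 3 × 1 + 0
Continued fraction: [11; 4, 3]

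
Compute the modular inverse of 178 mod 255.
202

gcd(178, 255) = 1, so the inverse exists.
Extended Euclidean algorithm on (255, 178):
255 = 1 × 178 + 77  ⟹  77 = (1)·255 + (-1)·178
178 = 2 × 77 + 24  ⟹  24 = (-2)·255 + (3)·178
77 = 3 × 24 + 5  ⟹  5 = (7)·255 + (-10)·178
24 = 4 × 5 + 4  ⟹  4 = (-30)·255 + (43)·178
5 = 1 × 4 + 1  ⟹  1 = (37)·255 + (-53)·178
So (-53)·178 ≡ 1 (mod 255), i.e. 178^(-1) ≡ -53 ≡ 202 (mod 255).
Check: 178 × 202 = 35956 ≡ 1 (mod 255)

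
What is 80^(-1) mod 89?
79

gcd(80, 89) = 1, so the inverse exists.
Extended Euclidean algorithm on (89, 80):
89 = 1 × 80 + 9  ⟹  9 = (1)·89 + (-1)·80
80 = 8 × 9 + 8  ⟹  8 = (-8)·89 + (9)·80
9 = 1 × 8 + 1  ⟹  1 = (9)·89 + (-10)·80
So (-10)·80 ≡ 1 (mod 89), i.e. 80^(-1) ≡ -10 ≡ 79 (mod 89).
Check: 80 × 79 = 6320 ≡ 1 (mod 89)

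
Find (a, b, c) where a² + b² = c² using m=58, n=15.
(3139, 1740, 3589)

Euclid's formula: a = m² - n², b = 2mn, c = m² + n²
m = 58, n = 15
a = 58² - 15² = 3364 - 225 = 3139
b = 2 × 58 × 15 = 1740
c = 58² + 15² = 3364 + 225 = 3589
Verification: 3139² + 1740² = 9853321 + 3027600 = 12880921 = 3589² ✓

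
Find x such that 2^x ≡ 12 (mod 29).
7

Baby-step giant-step with step n = ⌈√29⌉ = 6.
Baby steps 2^j mod 29 (j:value) for j=0..5: 0:1, 1:2, 2:4, 3:8, 4:16, 5:3.
Giant-step multiplier: 2^(-6) ≡ 2^(28-6) = 2^22 ≡ 5 (mod 29).
Giant steps γ_i = 12·5^i mod 29: γ_0=12, γ_1=2 (in table at j=1).
x = i·n + j = 1·6 + 1 = 7.
Check: 2^7 ≡ 12 (mod 29).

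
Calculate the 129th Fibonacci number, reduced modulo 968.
914

Matrix identity: Q^n = [[F_(n+1), F_n], [F_n, F_(n-1)]] with Q = [[1,1],[1,0]].
n = 129 = 10000001₂. Square-and-multiply, entries mod 968:
Q^1 = [[1,1],[1,0]]
Q^2 = (Q^1)² = [[2,1],[1,1]]
Q^4 = (Q^2)² = [[5,3],[3,2]]
Q^8 = (Q^4)² = [[34,21],[21,13]]
Q^16 = (Q^8)² = [[629,19],[19,610]]
Q^32 = (Q^16)² = [[90,309],[309,749]]
Q^64 = (Q^32)² = [[5,795],[795,178]]
Q^129 = (Q^64)²·Q = [[231,914],[914,285]]
F_129 mod 968 = Q^129[0][1] = 914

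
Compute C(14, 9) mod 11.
0

Using Lucas' theorem:
Write n=14 and k=9 in base 11:
n in base 11: [1, 3]
k in base 11: [0, 9]
C(14,9) mod 11 = ∏ C(n_i, k_i) mod 11
Digit binomials (mod 11): C(1,0) = 1; C(3,9) = 0 (k_i > n_i)
Product: 1 × 0 = 0 ≡ 0 (mod 11)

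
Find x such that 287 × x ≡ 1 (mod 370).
263

gcd(287, 370) = 1, so the inverse exists.
Extended Euclidean algorithm on (370, 287):
370 = 1 × 287 + 83  ⟹  83 = (1)·370 + (-1)·287
287 = 3 × 83 + 38  ⟹  38 = (-3)·370 + (4)·287
83 = 2 × 38 + 7  ⟹  7 = (7)·370 + (-9)·287
38 = 5 × 7 + 3  ⟹  3 = (-38)·370 + (49)·287
7 = 2 × 3 + 1  ⟹  1 = (83)·370 + (-107)·287
So (-107)·287 ≡ 1 (mod 370), i.e. 287^(-1) ≡ -107 ≡ 263 (mod 370).
Check: 287 × 263 = 75481 ≡ 1 (mod 370)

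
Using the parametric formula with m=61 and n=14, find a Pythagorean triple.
(3525, 1708, 3917)

Euclid's formula: a = m² - n², b = 2mn, c = m² + n²
m = 61, n = 14
a = 61² - 14² = 3721 - 196 = 3525
b = 2 × 61 × 14 = 1708
c = 61² + 14² = 3721 + 196 = 3917
Verification: 3525² + 1708² = 12425625 + 2917264 = 15342889 = 3917² ✓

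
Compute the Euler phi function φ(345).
176

345 = 3 × 5 × 23
φ(n) = n × ∏(1 - 1/p) for each prime p dividing n
φ(345) = 345 × (1 - 1/3) × (1 - 1/5) × (1 - 1/23) = 176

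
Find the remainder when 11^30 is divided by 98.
71

Repeated squaring. Binary of 30 = 11110.
11^1 ≡ 11 (mod 98); 11^2 ≡ 23 (mod 98); 11^4 ≡ 39 (mod 98); 11^8 ≡ 51 (mod 98); 11^16 ≡ 53 (mod 98)
11^30 = 11^2 × 11^4 × 11^8 × 11^16 ≡ 71 (mod 98)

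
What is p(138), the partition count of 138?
12292341831

p(n) counts ways to write n as a sum of positive integers (order ignored).
Euler's pentagonal recurrence: p(k) = p(k-1) + p(k-2) - p(k-5) - p(k-7) + p(k-12) + p(k-15) - ... (offsets j(3j∓1)/2, signs ++--, p(0)=1, p(<0)=0).
DP table for k = 0..137: p(0)=1, p(1)=1, p(2)=2, p(3)=3, p(4)=5, p(5)=7, p(6)=11, p(7)=15, p(8)=22, p(9)=30, p(10)=42, p(11)=56, p(12)=77, p(13)=101, p(14)=135, p(15)=176, p(16)=231, p(17)=297, p(18)=385, p(19)=490, p(20)=627, p(21)=792, p(22)=1002, p(23)=1255, p(24)=1575, p(25)=1958, p(26)=2436, p(27)=3010, p(28)=3718, p(29)=4565, p(30)=5604, p(31)=6842, p(32)=8349, p(33)=10143, p(34)=12310, p(35)=14883, p(36)=17977, p(37)=21637, p(38)=26015, p(39)=31185, p(40)=37338, p(41)=44583, p(42)=53174, p(43)=63261, p(44)=75175, p(45)=89134, p(46)=105558, p(47)=124754, p(48)=147273, p(49)=173525, p(50)=204226, p(51)=239943, p(52)=281589, p(53)=329931, p(54)=386155, p(55)=451276, p(56)=526823, p(57)=614154, p(58)=715220, p(59)=831820, p(60)=966467, p(61)=1121505, p(62)=1300156, p(63)=1505499, p(64)=1741630, p(65)=2012558, p(66)=2323520, p(67)=2679689, p(68)=3087735, p(69)=3554345, p(70)=4087968, p(71)=4697205, p(72)=5392783, p(73)=6185689, p(74)=7089500, p(75)=8118264, p(76)=9289091, p(77)=10619863, p(78)=12132164, p(79)=13848650, p(80)=15796476, p(81)=18004327, p(82)=20506255, p(83)=23338469, p(84)=26543660, p(85)=30167357, p(86)=34262962, p(87)=38887673, p(88)=44108109, p(89)=49995925, p(90)=56634173, p(91)=64112359, p(92)=72533807, p(93)=82010177, p(94)=92669720, p(95)=104651419, p(96)=118114304, p(97)=133230930, p(98)=150198136, p(99)=169229875, p(100)=190569292, p(101)=214481126, p(102)=241265379, p(103)=271248950, p(104)=304801365, p(105)=342325709, p(106)=384276336, p(107)=431149389, p(108)=483502844, p(109)=541946240, p(110)=607163746, p(111)=679903203, p(112)=761002156, p(113)=851376628, p(114)=952050665, p(115)=1064144451, p(116)=1188908248, p(117)=1327710076, p(118)=1482074143, p(119)=1653668665, p(120)=1844349560, p(121)=2056148051, p(122)=2291320912, p(123)=2552338241, p(124)=2841940500, p(125)=3163127352, p(126)=3519222692, p(127)=3913864295, p(128)=4351078600, p(129)=4835271870, p(130)=5371315400, p(131)=5964539504, p(132)=6620830889, p(133)=7346629512, p(134)=8149040695, p(135)=9035836076, p(136)=10015581680, p(137)=11097645016.
Final step: p(138) = p(137) + p(136) - p(133) - p(131) + p(126) + p(123) - p(116) - p(112) + p(103) + p(98) - p(87) - p(81) + p(68) + p(61) - p(46) - p(38) + p(21) + p(12)
= 11097645016 + 10015581680 - 7346629512 - 5964539504 + 3519222692 + 2552338241 - 1188908248 - 761002156 + 271248950 + 150198136 - 38887673 - 18004327 + 3087735 + 1121505 - 105558 - 26015 + 792 + 77
= 12292341831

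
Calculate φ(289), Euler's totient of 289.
272

289 = 17^2
φ(n) = n × ∏(1 - 1/p) for each prime p dividing n
φ(289) = 289 × (1 - 1/17) = 272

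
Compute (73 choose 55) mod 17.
3

Using Lucas' theorem:
Write n=73 and k=55 in base 17:
n in base 17: [4, 5]
k in base 17: [3, 4]
C(73,55) mod 17 = ∏ C(n_i, k_i) mod 17
Digit binomials (mod 17): C(4,3) = 4; C(5,4) = 5
Product: 4 × 5 = 20 ≡ 3 (mod 17)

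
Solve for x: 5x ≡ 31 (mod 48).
x ≡ 35 (mod 48)

gcd(5, 48) = 1, which divides 31, so solutions exist.
Find 5^(-1) mod 48 by the extended Euclidean algorithm:
48 = 9 × 5 + 3  ⟹  3 = (1)·48 + (-9)·5
5 = 1 × 3 + 2  ⟹  2 = (-1)·48 + (10)·5
3 = 1 × 2 + 1  ⟹  1 = (2)·48 + (-19)·5
So (-19)·5 ≡ 1 (mod 48), i.e. 5^(-1) ≡ -19 ≡ 29 (mod 48).
x ≡ 29 × 31 = 899 ≡ 35 (mod 48).
Check: 5 × 35 = 175 ≡ 31 (mod 48).
Unique solution: x ≡ 35 (mod 48)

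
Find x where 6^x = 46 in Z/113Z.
73

Baby-step giant-step with step n = ⌈√113⌉ = 11.
Baby steps 6^j mod 113 (j:value) for j=0..10: 0:1, 1:6, 2:36, 3:103, 4:53, 5:92, 6:100, 7:35, 8:97, 9:17, 10:102.
Giant-step multiplier: 6^(-11) ≡ 6^(112-11) = 6^101 ≡ 101 (mod 113).
Giant steps γ_i = 46·101^i mod 113: γ_0=46, γ_1=13, γ_2=70, γ_3=64, γ_4=23, γ_5=63, γ_6=35 (in table at j=7).
x = i·n + j = 6·11 + 7 = 73.
Check: 6^73 ≡ 46 (mod 113).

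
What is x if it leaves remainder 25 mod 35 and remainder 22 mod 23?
620

Using Chinese Remainder Theorem:
M = 35 × 23 = 805
M1 = 23, M2 = 35
y1 = 23^(-1) mod 35 = 32
y2 = 35^(-1) mod 23 = 2
x = (25×23×32 + 22×35×2) mod 805 = 620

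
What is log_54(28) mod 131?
34

Baby-step giant-step with step n = ⌈√131⌉ = 12.
Baby steps 54^j mod 131 (j:value) for j=0..11: 0:1, 1:54, 2:34, 3:2, 4:108, 5:68, 6:4, 7:85, 8:5, 9:8, 10:39, 11:10.
Giant-step multiplier: 54^(-12) ≡ 54^(130-12) = 54^118 ≡ 41 (mod 131).
Giant steps γ_i = 28·41^i mod 131: γ_0=28, γ_1=100, γ_2=39 (in table at j=10).
x = i·n + j = 2·12 + 10 = 34.
Check: 54^34 ≡ 28 (mod 131).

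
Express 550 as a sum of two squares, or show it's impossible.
Not possible

Factorization: 550 = 2 × 5^2 × 11
By Fermat: n is sum of two squares iff every prime p ≡ 3 (mod 4) appears to even power.
Prime(s) ≡ 3 (mod 4) with odd exponent: [(11, 1)]
Therefore 550 cannot be expressed as a² + b².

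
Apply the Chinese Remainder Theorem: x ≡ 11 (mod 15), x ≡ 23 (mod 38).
251

Using Chinese Remainder Theorem:
M = 15 × 38 = 570
M1 = 38, M2 = 15
y1 = 38^(-1) mod 15 = 2
y2 = 15^(-1) mod 38 = 33
x = (11×38×2 + 23×15×33) mod 570 = 251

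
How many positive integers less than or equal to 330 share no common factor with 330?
80

330 = 2 × 3 × 5 × 11
φ(n) = n × ∏(1 - 1/p) for each prime p dividing n
φ(330) = 330 × (1 - 1/2) × (1 - 1/3) × (1 - 1/5) × (1 - 1/11) = 80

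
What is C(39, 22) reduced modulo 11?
3

Using Lucas' theorem:
Write n=39 and k=22 in base 11:
n in base 11: [3, 6]
k in base 11: [2, 0]
C(39,22) mod 11 = ∏ C(n_i, k_i) mod 11
Digit binomials (mod 11): C(3,2) = 3; C(6,0) = 1
Product: 3 × 1 = 3 ≡ 3 (mod 11)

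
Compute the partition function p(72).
5392783

p(n) counts ways to write n as a sum of positive integers (order ignored).
Euler's pentagonal recurrence: p(k) = p(k-1) + p(k-2) - p(k-5) - p(k-7) + p(k-12) + p(k-15) - ... (offsets j(3j∓1)/2, signs ++--, p(0)=1, p(<0)=0).
DP table for k = 0..71: p(0)=1, p(1)=1, p(2)=2, p(3)=3, p(4)=5, p(5)=7, p(6)=11, p(7)=15, p(8)=22, p(9)=30, p(10)=42, p(11)=56, p(12)=77, p(13)=101, p(14)=135, p(15)=176, p(16)=231, p(17)=297, p(18)=385, p(19)=490, p(20)=627, p(21)=792, p(22)=1002, p(23)=1255, p(24)=1575, p(25)=1958, p(26)=2436, p(27)=3010, p(28)=3718, p(29)=4565, p(30)=5604, p(31)=6842, p(32)=8349, p(33)=10143, p(34)=12310, p(35)=14883, p(36)=17977, p(37)=21637, p(38)=26015, p(39)=31185, p(40)=37338, p(41)=44583, p(42)=53174, p(43)=63261, p(44)=75175, p(45)=89134, p(46)=105558, p(47)=124754, p(48)=147273, p(49)=173525, p(50)=204226, p(51)=239943, p(52)=281589, p(53)=329931, p(54)=386155, p(55)=451276, p(56)=526823, p(57)=614154, p(58)=715220, p(59)=831820, p(60)=966467, p(61)=1121505, p(62)=1300156, p(63)=1505499, p(64)=1741630, p(65)=2012558, p(66)=2323520, p(67)=2679689, p(68)=3087735, p(69)=3554345, p(70)=4087968, p(71)=4697205.
Final step: p(72) = p(71) + p(70) - p(67) - p(65) + p(60) + p(57) - p(50) - p(46) + p(37) + p(32) - p(21) - p(15) + p(2)
= 4697205 + 4087968 - 2679689 - 2012558 + 966467 + 614154 - 204226 - 105558 + 21637 + 8349 - 792 - 176 + 2
= 5392783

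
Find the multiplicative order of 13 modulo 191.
95

191 is prime, so ord(13) divides φ(191) = 190.
Divisors of 190: 1, 2, 5, 10, 19, 38, 95, 190.
Repeated squaring: 13^1 ≡ 13, 13^2 ≡ 169, 13^4 ≡ 102, 13^8 ≡ 90, 13^16 ≡ 78, 13^32 ≡ 163, 13^64 ≡ 20, 13^128 ≡ 18 (mod 191).
Test 13^d mod 191 for each divisor d in increasing order:
13^1 ≡ 13
13^2 ≡ 169
13^5 = 13^4·13^1 ≡ 180
13^10 = 13^8·13^2 ≡ 121
13^19 = 13^16·13^2·13^1 ≡ 39
13^38 = 13^32·13^4·13^2 ≡ 184
13^95 = 13^64·13^16·13^8·13^4·13^2·13^1 ≡ 1  ← first divisor giving 1
The order is 95.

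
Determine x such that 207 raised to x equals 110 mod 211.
95

Baby-step giant-step with step n = ⌈√211⌉ = 15.
Baby steps 207^j mod 211 (j:value) for j=0..14: 0:1, 1:207, 2:16, 3:147, 4:45, 5:31, 6:87, 7:74, 8:126, 9:129, 10:117, 11:165, 12:184, 13:108, 14:201.
Giant-step multiplier: 207^(-15) ≡ 207^(210-15) = 207^195 ≡ 153 (mod 211).
Giant steps γ_i = 110·153^i mod 211: γ_0=110, γ_1=161, γ_2=157, γ_3=178, γ_4=15, γ_5=185, γ_6=31 (in table at j=5).
x = i·n + j = 6·15 + 5 = 95.
Check: 207^95 ≡ 110 (mod 211).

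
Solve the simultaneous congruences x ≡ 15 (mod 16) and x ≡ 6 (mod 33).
303

Using Chinese Remainder Theorem:
M = 16 × 33 = 528
M1 = 33, M2 = 16
y1 = 33^(-1) mod 16 = 1
y2 = 16^(-1) mod 33 = 31
x = (15×33×1 + 6×16×31) mod 528 = 303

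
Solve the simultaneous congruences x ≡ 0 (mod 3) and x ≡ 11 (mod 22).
33

Using Chinese Remainder Theorem:
M = 3 × 22 = 66
M1 = 22, M2 = 3
y1 = 22^(-1) mod 3 = 1
y2 = 3^(-1) mod 22 = 15
x = (0×22×1 + 11×3×15) mod 66 = 33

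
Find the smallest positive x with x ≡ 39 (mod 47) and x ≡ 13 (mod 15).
133

Using Chinese Remainder Theorem:
M = 47 × 15 = 705
M1 = 15, M2 = 47
y1 = 15^(-1) mod 47 = 22
y2 = 47^(-1) mod 15 = 8
x = (39×15×22 + 13×47×8) mod 705 = 133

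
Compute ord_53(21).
52

53 is prime, so ord(21) divides φ(53) = 52.
Divisors of 52: 1, 2, 4, 13, 26, 52.
Repeated squaring: 21^1 ≡ 21, 21^2 ≡ 17, 21^4 ≡ 24, 21^8 ≡ 46, 21^16 ≡ 49, 21^32 ≡ 16 (mod 53).
Test 21^d mod 53 for each divisor d in increasing order:
21^1 ≡ 21
21^2 ≡ 17
21^4 ≡ 24
21^13 = 21^8·21^4·21^1 ≡ 23
21^26 = 21^16·21^8·21^2 ≡ 52
21^52 = 21^32·21^16·21^4 ≡ 1  ← first divisor giving 1
The order is 52.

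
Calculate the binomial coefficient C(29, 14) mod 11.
4

Using Lucas' theorem:
Write n=29 and k=14 in base 11:
n in base 11: [2, 7]
k in base 11: [1, 3]
C(29,14) mod 11 = ∏ C(n_i, k_i) mod 11
Digit binomials (mod 11): C(2,1) = 2; C(7,3) = 35 ≡ 2
Product: 2 × 2 = 4 ≡ 4 (mod 11)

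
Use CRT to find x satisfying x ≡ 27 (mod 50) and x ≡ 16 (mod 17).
577

Using Chinese Remainder Theorem:
M = 50 × 17 = 850
M1 = 17, M2 = 50
y1 = 17^(-1) mod 50 = 3
y2 = 50^(-1) mod 17 = 16
x = (27×17×3 + 16×50×16) mod 850 = 577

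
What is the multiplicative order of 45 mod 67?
22

67 is prime, so ord(45) divides φ(67) = 66.
Divisors of 66: 1, 2, 3, 6, 11, 22, 33, 66.
Repeated squaring: 45^1 ≡ 45, 45^2 ≡ 15, 45^4 ≡ 24, 45^8 ≡ 40, 45^16 ≡ 59, 45^32 ≡ 64, 45^64 ≡ 9 (mod 67).
Test 45^d mod 67 for each divisor d in increasing order:
45^1 ≡ 45
45^2 ≡ 15
45^3 = 45^2·45^1 ≡ 5
45^6 = 45^4·45^2 ≡ 25
45^11 = 45^8·45^2·45^1 ≡ 66
45^22 = 45^16·45^4·45^2 ≡ 1  ← first divisor giving 1
The order is 22.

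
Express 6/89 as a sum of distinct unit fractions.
1/15 + 1/1335

Greedy algorithm:
6/89: ceiling(89/6) = 15, use 1/15
1/1335: ceiling(1335/1) = 1335, use 1/1335
Result: 6/89 = 1/15 + 1/1335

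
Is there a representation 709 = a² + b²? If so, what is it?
15² + 22² (a=15, b=22)

Factorization: 709 = 709
By Fermat: n is sum of two squares iff every prime p ≡ 3 (mod 4) appears to even power.
All primes ≡ 3 (mod 4) appear to even power.
Search a = 0, 1, 2, … for 709 - a² a perfect square: first hit at a = 15: 709 - 225 = 484 = 22².
709 = 15² + 22² = 225 + 484 ✓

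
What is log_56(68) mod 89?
46

Baby-step giant-step with step n = ⌈√89⌉ = 10.
Baby steps 56^j mod 89 (j:value) for j=0..9: 0:1, 1:56, 2:21, 3:19, 4:85, 5:43, 6:5, 7:13, 8:16, 9:6.
Giant-step multiplier: 56^(-10) ≡ 56^(88-10) = 56^78 ≡ 40 (mod 89).
Giant steps γ_i = 68·40^i mod 89: γ_0=68, γ_1=50, γ_2=42, γ_3=78, γ_4=5 (in table at j=6).
x = i·n + j = 4·10 + 6 = 46.
Check: 56^46 ≡ 68 (mod 89).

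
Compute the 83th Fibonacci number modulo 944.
921

Matrix identity: Q^n = [[F_(n+1), F_n], [F_n, F_(n-1)]] with Q = [[1,1],[1,0]].
n = 83 = 1010011₂. Square-and-multiply, entries mod 944:
Q^1 = [[1,1],[1,0]]
Q^2 = (Q^1)² = [[2,1],[1,1]]
Q^5 = (Q^2)²·Q = [[8,5],[5,3]]
Q^10 = (Q^5)² = [[89,55],[55,34]]
Q^20 = (Q^10)² = [[562,157],[157,405]]
Q^41 = (Q^20)²·Q = [[488,653],[653,779]]
Q^83 = (Q^41)²·Q = [[384,921],[921,407]]
F_83 mod 944 = Q^83[0][1] = 921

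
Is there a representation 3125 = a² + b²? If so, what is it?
10² + 55² (a=10, b=55)

Factorization: 3125 = 5^5
By Fermat: n is sum of two squares iff every prime p ≡ 3 (mod 4) appears to even power.
All primes ≡ 3 (mod 4) appear to even power.
Search a = 0, 1, 2, … for 3125 - a² a perfect square: first hit at a = 10: 3125 - 100 = 3025 = 55².
3125 = 10² + 55² = 100 + 3025 ✓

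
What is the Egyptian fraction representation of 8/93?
1/12 + 1/372

Greedy algorithm:
8/93: ceiling(93/8) = 12, use 1/12
1/372: ceiling(372/1) = 372, use 1/372
Result: 8/93 = 1/12 + 1/372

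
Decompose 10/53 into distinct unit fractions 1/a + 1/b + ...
1/6 + 1/46 + 1/3657

Greedy algorithm:
10/53: ceiling(53/10) = 6, use 1/6
7/318: ceiling(318/7) = 46, use 1/46
1/3657: ceiling(3657/1) = 3657, use 1/3657
Result: 10/53 = 1/6 + 1/46 + 1/3657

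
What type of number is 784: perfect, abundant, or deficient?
abundant

Proper divisors of 784: sum = 1 + 2 + 4 + 7 + 8 + 14 + 16 + 28 + 49 + 56 + 98 + 112 + 196 + 392 = 983
Since 983 > 784, 784 is abundant.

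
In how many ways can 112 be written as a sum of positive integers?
761002156

p(n) counts ways to write n as a sum of positive integers (order ignored).
Euler's pentagonal recurrence: p(k) = p(k-1) + p(k-2) - p(k-5) - p(k-7) + p(k-12) + p(k-15) - ... (offsets j(3j∓1)/2, signs ++--, p(0)=1, p(<0)=0).
DP table for k = 0..111: p(0)=1, p(1)=1, p(2)=2, p(3)=3, p(4)=5, p(5)=7, p(6)=11, p(7)=15, p(8)=22, p(9)=30, p(10)=42, p(11)=56, p(12)=77, p(13)=101, p(14)=135, p(15)=176, p(16)=231, p(17)=297, p(18)=385, p(19)=490, p(20)=627, p(21)=792, p(22)=1002, p(23)=1255, p(24)=1575, p(25)=1958, p(26)=2436, p(27)=3010, p(28)=3718, p(29)=4565, p(30)=5604, p(31)=6842, p(32)=8349, p(33)=10143, p(34)=12310, p(35)=14883, p(36)=17977, p(37)=21637, p(38)=26015, p(39)=31185, p(40)=37338, p(41)=44583, p(42)=53174, p(43)=63261, p(44)=75175, p(45)=89134, p(46)=105558, p(47)=124754, p(48)=147273, p(49)=173525, p(50)=204226, p(51)=239943, p(52)=281589, p(53)=329931, p(54)=386155, p(55)=451276, p(56)=526823, p(57)=614154, p(58)=715220, p(59)=831820, p(60)=966467, p(61)=1121505, p(62)=1300156, p(63)=1505499, p(64)=1741630, p(65)=2012558, p(66)=2323520, p(67)=2679689, p(68)=3087735, p(69)=3554345, p(70)=4087968, p(71)=4697205, p(72)=5392783, p(73)=6185689, p(74)=7089500, p(75)=8118264, p(76)=9289091, p(77)=10619863, p(78)=12132164, p(79)=13848650, p(80)=15796476, p(81)=18004327, p(82)=20506255, p(83)=23338469, p(84)=26543660, p(85)=30167357, p(86)=34262962, p(87)=38887673, p(88)=44108109, p(89)=49995925, p(90)=56634173, p(91)=64112359, p(92)=72533807, p(93)=82010177, p(94)=92669720, p(95)=104651419, p(96)=118114304, p(97)=133230930, p(98)=150198136, p(99)=169229875, p(100)=190569292, p(101)=214481126, p(102)=241265379, p(103)=271248950, p(104)=304801365, p(105)=342325709, p(106)=384276336, p(107)=431149389, p(108)=483502844, p(109)=541946240, p(110)=607163746, p(111)=679903203.
Final step: p(112) = p(111) + p(110) - p(107) - p(105) + p(100) + p(97) - p(90) - p(86) + p(77) + p(72) - p(61) - p(55) + p(42) + p(35) - p(20) - p(12)
= 679903203 + 607163746 - 431149389 - 342325709 + 190569292 + 133230930 - 56634173 - 34262962 + 10619863 + 5392783 - 1121505 - 451276 + 53174 + 14883 - 627 - 77
= 761002156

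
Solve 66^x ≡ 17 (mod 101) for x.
10

Baby-step giant-step with step n = ⌈√101⌉ = 11.
Baby steps 66^j mod 101 (j:value) for j=0..10: 0:1, 1:66, 2:13, 3:50, 4:68, 5:44, 6:76, 7:67, 8:79, 9:63, 10:17.
h = 17 is already in the table at j=10, so x = 10.
Check: 66^10 ≡ 17 (mod 101).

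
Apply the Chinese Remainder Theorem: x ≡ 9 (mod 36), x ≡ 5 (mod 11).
225

Using Chinese Remainder Theorem:
M = 36 × 11 = 396
M1 = 11, M2 = 36
y1 = 11^(-1) mod 36 = 23
y2 = 36^(-1) mod 11 = 4
x = (9×11×23 + 5×36×4) mod 396 = 225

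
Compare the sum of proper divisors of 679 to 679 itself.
deficient

Proper divisors of 679: sum = 1 + 7 + 97 = 105
Since 105 < 679, 679 is deficient.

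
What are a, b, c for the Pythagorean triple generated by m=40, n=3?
(1591, 240, 1609)

Euclid's formula: a = m² - n², b = 2mn, c = m² + n²
m = 40, n = 3
a = 40² - 3² = 1600 - 9 = 1591
b = 2 × 40 × 3 = 240
c = 40² + 3² = 1600 + 9 = 1609
Verification: 1591² + 240² = 2531281 + 57600 = 2588881 = 1609² ✓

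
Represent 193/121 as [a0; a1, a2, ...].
[1; 1, 1, 2, 7, 1, 2]

Euclidean algorithm steps:
193 = 1 × 121 + 72
121 = 1 × 72 + 49
72 = 1 × 49 + 23
49 = 2 × 23 + 3
23 = 7 × 3 + 2
3 = 1 × 2 + 1
2 = 2 × 1 + 0
Continued fraction: [1; 1, 1, 2, 7, 1, 2]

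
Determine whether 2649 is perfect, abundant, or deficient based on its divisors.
deficient

Proper divisors of 2649: sum = 1 + 3 + 883 = 887
Since 887 < 2649, 2649 is deficient.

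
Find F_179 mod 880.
441

Matrix identity: Q^n = [[F_(n+1), F_n], [F_n, F_(n-1)]] with Q = [[1,1],[1,0]].
n = 179 = 10110011₂. Square-and-multiply, entries mod 880:
Q^1 = [[1,1],[1,0]]
Q^2 = (Q^1)² = [[2,1],[1,1]]
Q^5 = (Q^2)²·Q = [[8,5],[5,3]]
Q^11 = (Q^5)²·Q = [[144,89],[89,55]]
Q^22 = (Q^11)² = [[497,111],[111,386]]
Q^44 = (Q^22)² = [[610,333],[333,277]]
Q^89 = (Q^44)²·Q = [[440,749],[749,571]]
Q^179 = (Q^89)²·Q = [[0,441],[441,439]]
F_179 mod 880 = Q^179[0][1] = 441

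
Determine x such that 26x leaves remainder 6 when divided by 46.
x ≡ 2 (mod 23)

gcd(26, 46) = 2, which divides 6, so solutions exist.
Divide through by 2: 13x ≡ 3 (mod 23).
Find 13^(-1) mod 23 by the extended Euclidean algorithm:
23 = 1 × 13 + 10  ⟹  10 = (1)·23 + (-1)·13
13 = 1 × 10 + 3  ⟹  3 = (-1)·23 + (2)·13
10 = 3 × 3 + 1  ⟹  1 = (4)·23 + (-7)·13
So (-7)·13 ≡ 1 (mod 23), i.e. 13^(-1) ≡ -7 ≡ 16 (mod 23).
x ≡ 16 × 3 = 48 ≡ 2 (mod 23).
Check: 26 × 2 = 52 ≡ 6 (mod 46).
x ≡ 2 (mod 23), giving 2 solutions mod 46.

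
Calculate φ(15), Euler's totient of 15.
8

15 = 3 × 5
φ(n) = n × ∏(1 - 1/p) for each prime p dividing n
φ(15) = 15 × (1 - 1/3) × (1 - 1/5) = 8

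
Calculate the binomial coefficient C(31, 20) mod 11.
2

Using Lucas' theorem:
Write n=31 and k=20 in base 11:
n in base 11: [2, 9]
k in base 11: [1, 9]
C(31,20) mod 11 = ∏ C(n_i, k_i) mod 11
Digit binomials (mod 11): C(2,1) = 2; C(9,9) = 1
Product: 2 × 1 = 2 ≡ 2 (mod 11)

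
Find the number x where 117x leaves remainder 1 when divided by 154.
129

gcd(117, 154) = 1, so the inverse exists.
Extended Euclidean algorithm on (154, 117):
154 = 1 × 117 + 37  ⟹  37 = (1)·154 + (-1)·117
117 = 3 × 37 + 6  ⟹  6 = (-3)·154 + (4)·117
37 = 6 × 6 + 1  ⟹  1 = (19)·154 + (-25)·117
So (-25)·117 ≡ 1 (mod 154), i.e. 117^(-1) ≡ -25 ≡ 129 (mod 154).
Check: 117 × 129 = 15093 ≡ 1 (mod 154)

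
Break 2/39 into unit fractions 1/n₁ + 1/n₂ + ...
1/20 + 1/780

Greedy algorithm:
2/39: ceiling(39/2) = 20, use 1/20
1/780: ceiling(780/1) = 780, use 1/780
Result: 2/39 = 1/20 + 1/780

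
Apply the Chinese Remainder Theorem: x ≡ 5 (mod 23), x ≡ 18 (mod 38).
626

Using Chinese Remainder Theorem:
M = 23 × 38 = 874
M1 = 38, M2 = 23
y1 = 38^(-1) mod 23 = 20
y2 = 23^(-1) mod 38 = 5
x = (5×38×20 + 18×23×5) mod 874 = 626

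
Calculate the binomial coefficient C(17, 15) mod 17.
0

Using Lucas' theorem:
Write n=17 and k=15 in base 17:
n in base 17: [1, 0]
k in base 17: [0, 15]
C(17,15) mod 17 = ∏ C(n_i, k_i) mod 17
Digit binomials (mod 17): C(1,0) = 1; C(0,15) = 0 (k_i > n_i)
Product: 1 × 0 = 0 ≡ 0 (mod 17)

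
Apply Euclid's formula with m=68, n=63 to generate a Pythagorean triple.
(655, 8568, 8593)

Euclid's formula: a = m² - n², b = 2mn, c = m² + n²
m = 68, n = 63
a = 68² - 63² = 4624 - 3969 = 655
b = 2 × 68 × 63 = 8568
c = 68² + 63² = 4624 + 3969 = 8593
Verification: 655² + 8568² = 429025 + 73410624 = 73839649 = 8593² ✓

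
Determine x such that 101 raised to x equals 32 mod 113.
92

Baby-step giant-step with step n = ⌈√113⌉ = 11.
Baby steps 101^j mod 113 (j:value) for j=0..10: 0:1, 1:101, 2:31, 3:80, 4:57, 5:107, 6:72, 7:40, 8:85, 9:110, 10:36.
Giant-step multiplier: 101^(-11) ≡ 101^(112-11) = 101^101 ≡ 17 (mod 113).
Giant steps γ_i = 32·17^i mod 113: γ_0=32, γ_1=92, γ_2=95, γ_3=33, γ_4=109, γ_5=45, γ_6=87, γ_7=10, γ_8=57 (in table at j=4).
x = i·n + j = 8·11 + 4 = 92.
Check: 101^92 ≡ 32 (mod 113).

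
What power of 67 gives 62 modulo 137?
89

Baby-step giant-step with step n = ⌈√137⌉ = 12.
Baby steps 67^j mod 137 (j:value) for j=0..11: 0:1, 1:67, 2:105, 3:48, 4:65, 5:108, 6:112, 7:106, 8:115, 9:33, 10:19, 11:40.
Giant-step multiplier: 67^(-12) ≡ 67^(136-12) = 67^124 ≡ 121 (mod 137).
Giant steps γ_i = 62·121^i mod 137: γ_0=62, γ_1=104, γ_2=117, γ_3=46, γ_4=86, γ_5=131, γ_6=96, γ_7=108 (in table at j=5).
x = i·n + j = 7·12 + 5 = 89.
Check: 67^89 ≡ 62 (mod 137).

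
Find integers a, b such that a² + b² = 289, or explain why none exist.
0² + 17² (a=0, b=17)

Factorization: 289 = 17^2
By Fermat: n is sum of two squares iff every prime p ≡ 3 (mod 4) appears to even power.
All primes ≡ 3 (mod 4) appear to even power.
Search a = 0, 1, 2, … for 289 - a² a perfect square: first hit at a = 0: 289 - 0 = 289 = 17².
289 = 0² + 17² = 0 + 289 ✓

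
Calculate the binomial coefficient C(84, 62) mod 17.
13

Using Lucas' theorem:
Write n=84 and k=62 in base 17:
n in base 17: [4, 16]
k in base 17: [3, 11]
C(84,62) mod 17 = ∏ C(n_i, k_i) mod 17
Digit binomials (mod 17): C(4,3) = 4; C(16,11) = 4368 ≡ 16
Product: 4 × 16 = 64 ≡ 13 (mod 17)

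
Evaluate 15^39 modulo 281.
210

Repeated squaring. Binary of 39 = 100111.
15^1 ≡ 15 (mod 281); 15^2 ≡ 225 (mod 281); 15^4 ≡ 45 (mod 281); 15^8 ≡ 58 (mod 281); 15^16 ≡ 273 (mod 281); 15^32 ≡ 64 (mod 281)
15^39 = 15^1 × 15^2 × 15^4 × 15^32 ≡ 210 (mod 281)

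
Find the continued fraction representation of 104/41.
[2; 1, 1, 6, 3]

Euclidean algorithm steps:
104 = 2 × 41 + 22
41 = 1 × 22 + 19
22 = 1 × 19 + 3
19 = 6 × 3 + 1
3 = 3 × 1 + 0
Continued fraction: [2; 1, 1, 6, 3]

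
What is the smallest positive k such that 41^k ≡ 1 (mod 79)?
26

79 is prime, so ord(41) divides φ(79) = 78.
Divisors of 78: 1, 2, 3, 6, 13, 26, 39, 78.
Repeated squaring: 41^1 ≡ 41, 41^2 ≡ 22, 41^4 ≡ 10, 41^8 ≡ 21, 41^16 ≡ 46, 41^32 ≡ 62, 41^64 ≡ 52 (mod 79).
Test 41^d mod 79 for each divisor d in increasing order:
41^1 ≡ 41
41^2 ≡ 22
41^3 = 41^2·41^1 ≡ 33
41^6 = 41^4·41^2 ≡ 62
41^13 = 41^8·41^4·41^1 ≡ 78
41^26 = 41^16·41^8·41^2 ≡ 1  ← first divisor giving 1
The order is 26.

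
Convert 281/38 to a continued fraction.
[7; 2, 1, 1, 7]

Euclidean algorithm steps:
281 = 7 × 38 + 15
38 = 2 × 15 + 8
15 = 1 × 8 + 7
8 = 1 × 7 + 1
7 = 7 × 1 + 0
Continued fraction: [7; 2, 1, 1, 7]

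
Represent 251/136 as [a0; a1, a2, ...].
[1; 1, 5, 2, 10]

Euclidean algorithm steps:
251 = 1 × 136 + 115
136 = 1 × 115 + 21
115 = 5 × 21 + 10
21 = 2 × 10 + 1
10 = 10 × 1 + 0
Continued fraction: [1; 1, 5, 2, 10]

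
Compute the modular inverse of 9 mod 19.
17

gcd(9, 19) = 1, so the inverse exists.
Extended Euclidean algorithm on (19, 9):
19 = 2 × 9 + 1  ⟹  1 = (1)·19 + (-2)·9
So (-2)·9 ≡ 1 (mod 19), i.e. 9^(-1) ≡ -2 ≡ 17 (mod 19).
Check: 9 × 17 = 153 ≡ 1 (mod 19)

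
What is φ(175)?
120

175 = 5^2 × 7
φ(n) = n × ∏(1 - 1/p) for each prime p dividing n
φ(175) = 175 × (1 - 1/5) × (1 - 1/7) = 120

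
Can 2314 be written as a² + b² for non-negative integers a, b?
17² + 45² (a=17, b=45)

Factorization: 2314 = 2 × 13 × 89
By Fermat: n is sum of two squares iff every prime p ≡ 3 (mod 4) appears to even power.
All primes ≡ 3 (mod 4) appear to even power.
Search a = 0, 1, 2, … for 2314 - a² a perfect square: first hit at a = 17: 2314 - 289 = 2025 = 45².
2314 = 17² + 45² = 289 + 2025 ✓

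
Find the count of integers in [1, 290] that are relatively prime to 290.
112

290 = 2 × 5 × 29
φ(n) = n × ∏(1 - 1/p) for each prime p dividing n
φ(290) = 290 × (1 - 1/2) × (1 - 1/5) × (1 - 1/29) = 112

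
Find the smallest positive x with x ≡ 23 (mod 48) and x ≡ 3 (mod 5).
23

Using Chinese Remainder Theorem:
M = 48 × 5 = 240
M1 = 5, M2 = 48
y1 = 5^(-1) mod 48 = 29
y2 = 48^(-1) mod 5 = 2
x = (23×5×29 + 3×48×2) mod 240 = 23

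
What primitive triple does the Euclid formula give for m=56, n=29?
(2295, 3248, 3977)

Euclid's formula: a = m² - n², b = 2mn, c = m² + n²
m = 56, n = 29
a = 56² - 29² = 3136 - 841 = 2295
b = 2 × 56 × 29 = 3248
c = 56² + 29² = 3136 + 841 = 3977
Verification: 2295² + 3248² = 5267025 + 10549504 = 15816529 = 3977² ✓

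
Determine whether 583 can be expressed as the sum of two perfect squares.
Not possible

Factorization: 583 = 11 × 53
By Fermat: n is sum of two squares iff every prime p ≡ 3 (mod 4) appears to even power.
Prime(s) ≡ 3 (mod 4) with odd exponent: [(11, 1)]
Therefore 583 cannot be expressed as a² + b².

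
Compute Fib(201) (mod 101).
1

Matrix identity: Q^n = [[F_(n+1), F_n], [F_n, F_(n-1)]] with Q = [[1,1],[1,0]].
n = 201 = 11001001₂. Square-and-multiply, entries mod 101:
Q^1 = [[1,1],[1,0]]
Q^3 = (Q^1)²·Q = [[3,2],[2,1]]
Q^6 = (Q^3)² = [[13,8],[8,5]]
Q^12 = (Q^6)² = [[31,43],[43,89]]
Q^25 = (Q^12)²·Q = [[92,83],[83,9]]
Q^50 = (Q^25)² = [[1,0],[0,1]]
Q^100 = (Q^50)² = [[1,0],[0,1]]
Q^201 = (Q^100)²·Q = [[1,1],[1,0]]
F_201 mod 101 = Q^201[0][1] = 1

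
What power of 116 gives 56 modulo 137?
8

Baby-step giant-step with step n = ⌈√137⌉ = 12.
Baby steps 116^j mod 137 (j:value) for j=0..11: 0:1, 1:116, 2:30, 3:55, 4:78, 5:6, 6:11, 7:43, 8:56, 9:57, 10:36, 11:66.
h = 56 is already in the table at j=8, so x = 8.
Check: 116^8 ≡ 56 (mod 137).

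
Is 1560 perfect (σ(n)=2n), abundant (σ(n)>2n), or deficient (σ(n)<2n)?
abundant

Proper divisors of 1560: sum = 1 + 2 + 3 + 4 + 5 + 6 + 8 + 10 + ... + 312 + 390 + 520 + 780 (31 divisors) = 3480
Since 3480 > 1560, 1560 is abundant.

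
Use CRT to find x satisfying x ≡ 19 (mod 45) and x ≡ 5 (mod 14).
19

Using Chinese Remainder Theorem:
M = 45 × 14 = 630
M1 = 14, M2 = 45
y1 = 14^(-1) mod 45 = 29
y2 = 45^(-1) mod 14 = 5
x = (19×14×29 + 5×45×5) mod 630 = 19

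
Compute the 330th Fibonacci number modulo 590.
130

Matrix identity: Q^n = [[F_(n+1), F_n], [F_n, F_(n-1)]] with Q = [[1,1],[1,0]].
n = 330 = 101001010₂. Square-and-multiply, entries mod 590:
Q^1 = [[1,1],[1,0]]
Q^2 = (Q^1)² = [[2,1],[1,1]]
Q^5 = (Q^2)²·Q = [[8,5],[5,3]]
Q^10 = (Q^5)² = [[89,55],[55,34]]
Q^20 = (Q^10)² = [[326,275],[275,51]]
Q^41 = (Q^20)²·Q = [[16,181],[181,425]]
Q^82 = (Q^41)² = [[567,171],[171,396]]
Q^165 = (Q^82)²·Q = [[333,270],[270,63]]
Q^330 = (Q^165)² = [[299,130],[130,169]]
F_330 mod 590 = Q^330[0][1] = 130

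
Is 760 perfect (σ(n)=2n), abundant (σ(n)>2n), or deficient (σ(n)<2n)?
abundant

Proper divisors of 760: sum = 1 + 2 + 4 + 5 + 8 + 10 + 19 + 20 + 38 + 40 + 76 + 95 + 152 + 190 + 380 = 1040
Since 1040 > 760, 760 is abundant.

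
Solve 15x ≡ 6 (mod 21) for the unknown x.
x ≡ 6 (mod 7)

gcd(15, 21) = 3, which divides 6, so solutions exist.
Divide through by 3: 5x ≡ 2 (mod 7).
Find 5^(-1) mod 7 by the extended Euclidean algorithm:
7 = 1 × 5 + 2  ⟹  2 = (1)·7 + (-1)·5
5 = 2 × 2 + 1  ⟹  1 = (-2)·7 + (3)·5
So (3)·5 ≡ 1 (mod 7), i.e. 5^(-1) ≡ 3 (mod 7).
x ≡ 3 × 2 = 6 ≡ 6 (mod 7).
Check: 15 × 6 = 90 ≡ 6 (mod 21).
x ≡ 6 (mod 7), giving 3 solutions mod 21.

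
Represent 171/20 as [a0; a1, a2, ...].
[8; 1, 1, 4, 2]

Euclidean algorithm steps:
171 = 8 × 20 + 11
20 = 1 × 11 + 9
11 = 1 × 9 + 2
9 = 4 × 2 + 1
2 = 2 × 1 + 0
Continued fraction: [8; 1, 1, 4, 2]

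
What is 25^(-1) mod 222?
151

gcd(25, 222) = 1, so the inverse exists.
Extended Euclidean algorithm on (222, 25):
222 = 8 × 25 + 22  ⟹  22 = (1)·222 + (-8)·25
25 = 1 × 22 + 3  ⟹  3 = (-1)·222 + (9)·25
22 = 7 × 3 + 1  ⟹  1 = (8)·222 + (-71)·25
So (-71)·25 ≡ 1 (mod 222), i.e. 25^(-1) ≡ -71 ≡ 151 (mod 222).
Check: 25 × 151 = 3775 ≡ 1 (mod 222)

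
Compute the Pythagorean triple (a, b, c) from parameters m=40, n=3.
(1591, 240, 1609)

Euclid's formula: a = m² - n², b = 2mn, c = m² + n²
m = 40, n = 3
a = 40² - 3² = 1600 - 9 = 1591
b = 2 × 40 × 3 = 240
c = 40² + 3² = 1600 + 9 = 1609
Verification: 1591² + 240² = 2531281 + 57600 = 2588881 = 1609² ✓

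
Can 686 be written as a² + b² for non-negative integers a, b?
Not possible

Factorization: 686 = 2 × 7^3
By Fermat: n is sum of two squares iff every prime p ≡ 3 (mod 4) appears to even power.
Prime(s) ≡ 3 (mod 4) with odd exponent: [(7, 3)]
Therefore 686 cannot be expressed as a² + b².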